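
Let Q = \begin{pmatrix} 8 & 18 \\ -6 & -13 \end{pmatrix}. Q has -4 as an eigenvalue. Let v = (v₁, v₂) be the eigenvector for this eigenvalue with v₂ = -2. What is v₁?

3

Q + 4I = [[12, 18], [-6, -9]].
Solving (Q + 4I)v = 0 gives the eigenspace spanned by (3, -2).
With v₂ = -2, v = (3, -2), so v₁ = 3.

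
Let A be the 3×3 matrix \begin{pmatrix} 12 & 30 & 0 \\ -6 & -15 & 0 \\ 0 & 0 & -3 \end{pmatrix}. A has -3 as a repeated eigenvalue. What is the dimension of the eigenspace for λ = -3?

2

A + 3I = [[15, 30, 0], [-6, -12, 0], [0, 0, 0]].
This matrix has rank 1, so its null space has dimension 3 − 1 = 2.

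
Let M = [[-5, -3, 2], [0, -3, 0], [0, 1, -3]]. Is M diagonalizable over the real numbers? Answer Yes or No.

No

Characteristic polynomial: p(r) = r^3 + 11r^2 + 39r + 45 = (r + 3)^2(r + 5).
r = -3 has algebraic multiplicity 2; rank(M + 3I) = 2, so geometric multiplicity = 1.
Geometric multiplicity < algebraic multiplicity, so M is not diagonalizable.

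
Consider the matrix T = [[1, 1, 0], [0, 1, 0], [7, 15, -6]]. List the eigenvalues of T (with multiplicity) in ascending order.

-6, 1, 1

Characteristic polynomial: p(μ) = μ^3 + 4μ^2 - 11μ + 6 = (μ - 1)^2(μ + 6).
Roots (with multiplicity): -6, 1, 1.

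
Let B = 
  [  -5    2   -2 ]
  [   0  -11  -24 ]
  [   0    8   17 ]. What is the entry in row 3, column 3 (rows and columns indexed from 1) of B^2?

Characteristic polynomial: λ^3 - λ^2 - 25λ + 25 = (λ - 5)(λ - 1)(λ + 5), so the eigenvalues are -5, 1, 5.
λ=5: eigenvector (-1, -3, 2).
λ=-5: eigenvector (1, 0, 0).
λ=1: eigenvector (-1, -2, 1).
P = [[-1, 1, -1], [-3, 0, -2], [2, 0, 1]], D = diag(5, -5, 1), P⁻¹ = [[0, 1, 2], [1, -1, -1], [0, -2, -3]].
B² = P·diag(25, 25, 1)·P⁻¹ = [[25, -48, -72], [0, -71, -144], [0, 48, 97]].
The requested entry is 97.

97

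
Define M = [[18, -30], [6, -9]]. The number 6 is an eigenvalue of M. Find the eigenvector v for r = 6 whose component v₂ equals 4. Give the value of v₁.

10

M − 6I = [[12, -30], [6, -15]].
Solving (M − 6I)v = 0 gives the eigenspace spanned by (10, 4).
With v₂ = 4, v = (10, 4), so v₁ = 10.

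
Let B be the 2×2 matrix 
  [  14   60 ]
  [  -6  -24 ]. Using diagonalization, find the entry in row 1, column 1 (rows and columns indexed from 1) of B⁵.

Characteristic polynomial: s^2 + 10s + 24 = (s + 4)(s + 6), so the eigenvalues are -6, -4.
s=-4: eigenvector (10, -3).
s=-6: eigenvector (-3, 1).
P = [[10, -3], [-3, 1]], D = diag(-4, -6), P⁻¹ = [[1, 3], [3, 10]].
B⁵ = P·diag(-1024, -7776)·P⁻¹ = [[59744, 202560], [-20256, -68544]].
The requested entry is 59744.

59744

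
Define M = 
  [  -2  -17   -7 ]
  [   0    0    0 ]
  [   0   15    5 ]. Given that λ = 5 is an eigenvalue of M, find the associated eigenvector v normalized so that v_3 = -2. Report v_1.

M − 5I = [[-7, -17, -7], [0, -5, 0], [0, 15, 0]].
Solving (M − 5I)v = 0 gives the eigenspace spanned by (2, 0, -2).
With v_3 = -2, v = (2, 0, -2), so v_1 = 2.

2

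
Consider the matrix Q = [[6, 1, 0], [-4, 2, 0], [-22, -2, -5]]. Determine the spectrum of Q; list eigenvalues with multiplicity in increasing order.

-5, 4, 4

Characteristic polynomial: p(s) = s^3 - 3s^2 - 24s + 80 = (s - 4)^2(s + 5).
Roots (with multiplicity): -5, 4, 4.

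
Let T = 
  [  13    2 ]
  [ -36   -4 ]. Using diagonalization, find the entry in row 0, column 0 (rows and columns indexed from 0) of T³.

Characteristic polynomial: s^2 - 9s + 20 = (s - 5)(s - 4), so the eigenvalues are 4, 5.
s=5: eigenvector (1, -4).
s=4: eigenvector (-2, 9).
P = [[1, -2], [-4, 9]], D = diag(5, 4), P⁻¹ = [[9, 2], [4, 1]].
T³ = P·diag(125, 64)·P⁻¹ = [[613, 122], [-2196, -424]].
The requested entry is 613.

613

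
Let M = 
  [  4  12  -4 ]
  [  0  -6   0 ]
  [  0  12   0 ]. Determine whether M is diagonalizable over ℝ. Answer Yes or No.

Characteristic polynomial: p(μ) = μ^3 + 2μ^2 - 24μ = μ(μ - 4)(μ + 6).
All 3 eigenvalues are distinct, so M is diagonalizable.

Yes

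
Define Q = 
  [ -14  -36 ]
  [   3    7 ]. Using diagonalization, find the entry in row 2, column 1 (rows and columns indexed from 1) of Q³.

Characteristic polynomial: r^2 + 7r + 10 = (r + 2)(r + 5), so the eigenvalues are -5, -2.
r=-2: eigenvector (-3, 1).
r=-5: eigenvector (-4, 1).
P = [[-3, -4], [1, 1]], D = diag(-2, -5), P⁻¹ = [[1, 4], [-1, -3]].
Q³ = P·diag(-8, -125)·P⁻¹ = [[-476, -1404], [117, 343]].
The requested entry is 117.

117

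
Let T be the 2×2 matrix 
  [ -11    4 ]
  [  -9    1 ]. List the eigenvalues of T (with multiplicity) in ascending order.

-5, -5

Characteristic polynomial: p(μ) = μ^2 + 10μ + 25 = (μ + 5)^2.
Roots (with multiplicity): -5, -5.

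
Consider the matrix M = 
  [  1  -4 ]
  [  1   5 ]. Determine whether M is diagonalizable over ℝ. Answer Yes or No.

Characteristic polynomial: p(λ) = λ^2 - 6λ + 9 = (λ - 3)^2.
λ = 3 has algebraic multiplicity 2; rank(M − 3I) = 1, so geometric multiplicity = 1.
Geometric multiplicity < algebraic multiplicity, so M is not diagonalizable.

No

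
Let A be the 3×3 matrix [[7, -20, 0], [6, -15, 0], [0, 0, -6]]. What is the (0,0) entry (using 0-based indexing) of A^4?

-2639

Characteristic polynomial: s^3 + 14s^2 + 63s + 90 = (s + 3)(s + 5)(s + 6), so the eigenvalues are -6, -5, -3.
s=-5: eigenvector (-5, -3, 0).
s=-3: eigenvector (2, 1, 0).
s=-6: eigenvector (0, 0, 1).
P = [[-5, 2, 0], [-3, 1, 0], [0, 0, 1]], D = diag(-5, -3, -6), P⁻¹ = [[1, -2, 0], [3, -5, 0], [0, 0, 1]].
A⁴ = P·diag(625, 81, 1296)·P⁻¹ = [[-2639, 5440, 0], [-1632, 3345, 0], [0, 0, 1296]].
The requested entry is -2639.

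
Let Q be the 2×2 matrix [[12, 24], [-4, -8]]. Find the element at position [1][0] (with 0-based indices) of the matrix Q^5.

-1024

Characteristic polynomial: λ^2 - 4λ = λ(λ - 4), so the eigenvalues are 0, 4.
λ=4: eigenvector (-3, 1).
λ=0: eigenvector (-2, 1).
P = [[-3, -2], [1, 1]], D = diag(4, 0), P⁻¹ = [[-1, -2], [1, 3]].
Q⁵ = P·diag(1024, 0)·P⁻¹ = [[3072, 6144], [-1024, -2048]].
The requested entry is -1024.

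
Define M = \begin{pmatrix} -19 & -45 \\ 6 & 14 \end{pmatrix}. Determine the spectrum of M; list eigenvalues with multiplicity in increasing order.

-4, -1

Characteristic polynomial: p(μ) = μ^2 + 5μ + 4 = (μ + 1)(μ + 4).
Roots (with multiplicity): -4, -1.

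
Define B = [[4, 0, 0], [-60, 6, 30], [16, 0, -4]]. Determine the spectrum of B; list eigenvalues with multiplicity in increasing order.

-4, 4, 6

Characteristic polynomial: p(μ) = μ^3 - 6μ^2 - 16μ + 96 = (μ - 6)(μ - 4)(μ + 4).
Roots (with multiplicity): -4, 4, 6.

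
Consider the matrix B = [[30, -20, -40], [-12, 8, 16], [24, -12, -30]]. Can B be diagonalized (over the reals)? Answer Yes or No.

Yes

Characteristic polynomial: p(r) = r^3 - 8r^2 + 12r = r(r - 6)(r - 2).
All 3 eigenvalues are distinct, so B is diagonalizable.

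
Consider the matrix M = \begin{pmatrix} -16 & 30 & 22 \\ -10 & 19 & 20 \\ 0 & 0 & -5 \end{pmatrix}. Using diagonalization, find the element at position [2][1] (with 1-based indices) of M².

Characteristic polynomial: s^3 + 2s^2 - 19s - 20 = (s - 4)(s + 1)(s + 5), so the eigenvalues are -5, -1, 4.
s=4: eigenvector (-3, -2, 0).
s=-1: eigenvector (2, 1, 0).
s=-5: eigenvector (2, 0, 1).
P = [[-3, 2, 2], [-2, 1, 0], [0, 0, 1]], D = diag(4, -1, -5), P⁻¹ = [[1, -2, -2], [2, -3, -4], [0, 0, 1]].
M² = P·diag(16, 1, 25)·P⁻¹ = [[-44, 90, 138], [-30, 61, 60], [0, 0, 25]].
The requested entry is -30.

-30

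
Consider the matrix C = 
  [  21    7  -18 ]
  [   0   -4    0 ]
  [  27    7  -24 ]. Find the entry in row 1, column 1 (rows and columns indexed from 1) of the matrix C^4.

-2349

Characteristic polynomial: μ^3 + 7μ^2 - 6μ - 72 = (μ - 3)(μ + 4)(μ + 6), so the eigenvalues are -6, -4, 3.
μ=3: eigenvector (1, 0, 1).
μ=-6: eigenvector (2, 0, 3).
μ=-4: eigenvector (-1, 1, -1).
P = [[1, 2, -1], [0, 0, 1], [1, 3, -1]], D = diag(3, -6, -4), P⁻¹ = [[3, 1, -2], [-1, 0, 1], [0, 1, 0]].
C⁴ = P·diag(81, 1296, 256)·P⁻¹ = [[-2349, -175, 2430], [0, 256, 0], [-3645, -175, 3726]].
The requested entry is -2349.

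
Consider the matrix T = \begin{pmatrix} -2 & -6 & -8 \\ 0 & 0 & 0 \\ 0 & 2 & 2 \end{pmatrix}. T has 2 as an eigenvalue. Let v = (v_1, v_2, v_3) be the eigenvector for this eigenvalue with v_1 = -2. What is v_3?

T − 2I = [[-4, -6, -8], [0, -2, 0], [0, 2, 0]].
Solving (T − 2I)v = 0 gives the eigenspace spanned by (-2, 0, 1).
With v_1 = -2, v = (-2, 0, 1), so v_3 = 1.

1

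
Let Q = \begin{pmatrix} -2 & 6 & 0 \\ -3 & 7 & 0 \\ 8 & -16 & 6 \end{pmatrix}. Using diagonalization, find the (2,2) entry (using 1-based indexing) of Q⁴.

Characteristic polynomial: μ^3 - 11μ^2 + 34μ - 24 = (μ - 6)(μ - 4)(μ - 1), so the eigenvalues are 1, 4, 6.
μ=4: eigenvector (1, 1, 4).
μ=6: eigenvector (0, 0, 1).
μ=1: eigenvector (-2, -1, 0).
P = [[1, 0, -2], [1, 0, -1], [4, 1, 0]], D = diag(4, 6, 1), P⁻¹ = [[-1, 2, 0], [4, -8, 1], [-1, 1, 0]].
Q⁴ = P·diag(256, 1296, 1)·P⁻¹ = [[-254, 510, 0], [-255, 511, 0], [4160, -8320, 1296]].
The requested entry is 511.

511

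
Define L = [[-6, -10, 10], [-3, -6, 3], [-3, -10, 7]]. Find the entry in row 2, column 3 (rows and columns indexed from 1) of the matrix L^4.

Characteristic polynomial: r^3 + 5r^2 - 18r - 72 = (r - 4)(r + 3)(r + 6), so the eigenvalues are -6, -3, 4.
r=-3: eigenvector (0, -1, -1).
r=-6: eigenvector (1, 1, 1).
r=4: eigenvector (1, 0, 1).
P = [[0, 1, 1], [-1, 1, 0], [-1, 1, 1]], D = diag(-3, -6, 4), P⁻¹ = [[1, 0, -1], [1, 1, -1], [0, -1, 1]].
L⁴ = P·diag(81, 1296, 256)·P⁻¹ = [[1296, 1040, -1040], [1215, 1296, -1215], [1215, 1040, -959]].
The requested entry is -1215.

-1215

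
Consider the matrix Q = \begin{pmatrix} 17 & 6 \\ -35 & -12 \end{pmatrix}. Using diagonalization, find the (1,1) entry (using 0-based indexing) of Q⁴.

Characteristic polynomial: λ^2 - 5λ + 6 = (λ - 3)(λ - 2), so the eigenvalues are 2, 3.
λ=2: eigenvector (-2, 5).
λ=3: eigenvector (3, -7).
P = [[-2, 3], [5, -7]], D = diag(2, 3), P⁻¹ = [[7, 3], [5, 2]].
Q⁴ = P·diag(16, 81)·P⁻¹ = [[991, 390], [-2275, -894]].
The requested entry is -894.

-894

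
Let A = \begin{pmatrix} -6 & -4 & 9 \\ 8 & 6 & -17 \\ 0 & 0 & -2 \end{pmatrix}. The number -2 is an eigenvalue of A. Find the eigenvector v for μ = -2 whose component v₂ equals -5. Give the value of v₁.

5

A + 2I = [[-4, -4, 9], [8, 8, -17], [0, 0, 0]].
Solving (A + 2I)v = 0 gives the eigenspace spanned by (5, -5, 0).
With v₂ = -5, v = (5, -5, 0), so v₁ = 5.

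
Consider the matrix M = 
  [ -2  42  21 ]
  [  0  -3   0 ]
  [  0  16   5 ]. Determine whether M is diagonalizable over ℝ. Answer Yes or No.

Yes

Characteristic polynomial: p(λ) = λ^3 - 19λ - 30 = (λ - 5)(λ + 2)(λ + 3).
All 3 eigenvalues are distinct, so M is diagonalizable.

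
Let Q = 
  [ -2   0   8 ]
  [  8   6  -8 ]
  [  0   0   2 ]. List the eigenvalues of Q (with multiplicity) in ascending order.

Characteristic polynomial: p(r) = r^3 - 6r^2 - 4r + 24 = (r - 6)(r - 2)(r + 2).
Roots (with multiplicity): -2, 2, 6.

-2, 2, 6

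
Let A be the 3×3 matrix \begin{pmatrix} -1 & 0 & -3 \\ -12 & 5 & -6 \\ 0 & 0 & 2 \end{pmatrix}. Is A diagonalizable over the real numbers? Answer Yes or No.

Yes

Characteristic polynomial: p(t) = t^3 - 6t^2 + 3t + 10 = (t - 5)(t - 2)(t + 1).
All 3 eigenvalues are distinct, so A is diagonalizable.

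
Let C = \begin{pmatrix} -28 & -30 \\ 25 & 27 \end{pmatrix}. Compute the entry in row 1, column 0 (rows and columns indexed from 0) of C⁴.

-325

Characteristic polynomial: t^2 + t - 6 = (t - 2)(t + 3), so the eigenvalues are -3, 2.
t=-3: eigenvector (6, -5).
t=2: eigenvector (-1, 1).
P = [[6, -1], [-5, 1]], D = diag(-3, 2), P⁻¹ = [[1, 1], [5, 6]].
C⁴ = P·diag(81, 16)·P⁻¹ = [[406, 390], [-325, -309]].
The requested entry is -325.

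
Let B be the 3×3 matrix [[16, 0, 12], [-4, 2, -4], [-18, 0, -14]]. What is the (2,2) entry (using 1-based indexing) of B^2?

Characteristic polynomial: r^3 - 4r^2 - 4r + 16 = (r - 4)(r - 2)(r + 2), so the eigenvalues are -2, 2, 4.
r=4: eigenvector (1, 0, -1).
r=2: eigenvector (0, 1, 0).
r=-2: eigenvector (-2, 1, 3).
P = [[1, 0, -2], [0, 1, 1], [-1, 0, 3]], D = diag(4, 2, -2), P⁻¹ = [[3, 0, 2], [-1, 1, -1], [1, 0, 1]].
B² = P·diag(16, 4, 4)·P⁻¹ = [[40, 0, 24], [0, 4, 0], [-36, 0, -20]].
The requested entry is 4.

4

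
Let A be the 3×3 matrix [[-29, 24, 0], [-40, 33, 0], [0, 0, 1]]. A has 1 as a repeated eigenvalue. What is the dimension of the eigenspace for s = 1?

A − 1I = [[-30, 24, 0], [-40, 32, 0], [0, 0, 0]].
This matrix has rank 1, so its null space has dimension 3 − 1 = 2.

2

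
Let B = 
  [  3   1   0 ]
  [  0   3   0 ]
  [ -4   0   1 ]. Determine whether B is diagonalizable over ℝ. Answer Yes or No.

No

Characteristic polynomial: p(t) = t^3 - 7t^2 + 15t - 9 = (t - 3)^2(t - 1).
t = 3 has algebraic multiplicity 2; rank(B − 3I) = 2, so geometric multiplicity = 1.
Geometric multiplicity < algebraic multiplicity, so B is not diagonalizable.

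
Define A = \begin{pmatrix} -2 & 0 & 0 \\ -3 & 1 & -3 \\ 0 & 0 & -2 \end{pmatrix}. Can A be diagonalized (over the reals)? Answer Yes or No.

Characteristic polynomial: p(s) = s^3 + 3s^2 - 4 = (s - 1)(s + 2)^2.
s = -2 has algebraic multiplicity 2; rank(A + 2I) = 1, so geometric multiplicity = 2.
Every eigenvalue has geometric = algebraic multiplicity, so A is diagonalizable.

Yes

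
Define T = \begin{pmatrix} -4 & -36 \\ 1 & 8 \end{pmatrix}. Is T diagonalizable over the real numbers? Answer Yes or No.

No

Characteristic polynomial: p(μ) = μ^2 - 4μ + 4 = (μ - 2)^2.
μ = 2 has algebraic multiplicity 2; rank(T − 2I) = 1, so geometric multiplicity = 1.
Geometric multiplicity < algebraic multiplicity, so T is not diagonalizable.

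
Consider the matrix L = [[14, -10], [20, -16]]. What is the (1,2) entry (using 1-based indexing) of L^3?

Characteristic polynomial: s^2 + 2s - 24 = (s - 4)(s + 6), so the eigenvalues are -6, 4.
s=4: eigenvector (-1, -1).
s=-6: eigenvector (1, 2).
P = [[-1, 1], [-1, 2]], D = diag(4, -6), P⁻¹ = [[-2, 1], [-1, 1]].
L³ = P·diag(64, -216)·P⁻¹ = [[344, -280], [560, -496]].
The requested entry is -280.

-280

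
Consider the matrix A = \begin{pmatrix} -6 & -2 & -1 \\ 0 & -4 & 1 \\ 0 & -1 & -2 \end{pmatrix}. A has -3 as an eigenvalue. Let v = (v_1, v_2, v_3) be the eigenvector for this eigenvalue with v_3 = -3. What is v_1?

3

A + 3I = [[-3, -2, -1], [0, -1, 1], [0, -1, 1]].
Solving (A + 3I)v = 0 gives the eigenspace spanned by (3, -3, -3).
With v_3 = -3, v = (3, -3, -3), so v_1 = 3.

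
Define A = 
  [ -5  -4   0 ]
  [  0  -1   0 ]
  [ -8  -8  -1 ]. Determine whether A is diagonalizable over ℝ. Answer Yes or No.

Yes

Characteristic polynomial: p(s) = s^3 + 7s^2 + 11s + 5 = (s + 1)^2(s + 5).
s = -1 has algebraic multiplicity 2; rank(A + 1I) = 1, so geometric multiplicity = 2.
Every eigenvalue has geometric = algebraic multiplicity, so A is diagonalizable.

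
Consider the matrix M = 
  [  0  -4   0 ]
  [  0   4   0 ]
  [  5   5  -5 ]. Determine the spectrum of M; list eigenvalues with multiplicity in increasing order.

-5, 0, 4

Characteristic polynomial: p(r) = r^3 + r^2 - 20r = r(r - 4)(r + 5).
Roots (with multiplicity): -5, 0, 4.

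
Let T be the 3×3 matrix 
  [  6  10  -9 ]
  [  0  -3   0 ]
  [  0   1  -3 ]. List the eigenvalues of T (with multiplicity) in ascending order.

-3, -3, 6

Characteristic polynomial: p(r) = r^3 - 27r - 54 = (r - 6)(r + 3)^2.
Roots (with multiplicity): -3, -3, 6.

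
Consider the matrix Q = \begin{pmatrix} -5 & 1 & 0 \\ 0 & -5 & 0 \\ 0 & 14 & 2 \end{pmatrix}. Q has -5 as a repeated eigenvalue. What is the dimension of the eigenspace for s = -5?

1

Q + 5I = [[0, 1, 0], [0, 0, 0], [0, 14, 7]].
This matrix has rank 2, so its null space has dimension 3 − 2 = 1.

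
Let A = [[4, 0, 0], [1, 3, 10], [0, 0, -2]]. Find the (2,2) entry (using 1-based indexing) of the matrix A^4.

81

Characteristic polynomial: t^3 - 5t^2 - 2t + 24 = (t - 4)(t - 3)(t + 2), so the eigenvalues are -2, 3, 4.
t=3: eigenvector (0, 1, 0).
t=4: eigenvector (1, 1, 0).
t=-2: eigenvector (0, -2, 1).
P = [[0, 1, 0], [1, 1, -2], [0, 0, 1]], D = diag(3, 4, -2), P⁻¹ = [[-1, 1, 2], [1, 0, 0], [0, 0, 1]].
A⁴ = P·diag(81, 256, 16)·P⁻¹ = [[256, 0, 0], [175, 81, 130], [0, 0, 16]].
The requested entry is 81.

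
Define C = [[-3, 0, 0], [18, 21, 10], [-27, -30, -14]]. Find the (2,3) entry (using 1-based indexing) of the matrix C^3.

430

Characteristic polynomial: s^3 - 4s^2 - 15s + 18 = (s - 6)(s - 1)(s + 3), so the eigenvalues are -3, 1, 6.
s=-3: eigenvector (1, -2, 3).
s=1: eigenvector (0, 1, -2).
s=6: eigenvector (0, 2, -3).
P = [[1, 0, 0], [-2, 1, 2], [3, -2, -3]], D = diag(-3, 1, 6), P⁻¹ = [[1, 0, 0], [0, -3, -2], [1, 2, 1]].
C³ = P·diag(-27, 1, 216)·P⁻¹ = [[-27, 0, 0], [486, 861, 430], [-729, -1290, -644]].
The requested entry is 430.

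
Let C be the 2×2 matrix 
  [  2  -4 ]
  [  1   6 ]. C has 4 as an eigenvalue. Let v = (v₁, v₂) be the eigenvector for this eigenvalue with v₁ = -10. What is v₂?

5

C − 4I = [[-2, -4], [1, 2]].
Solving (C − 4I)v = 0 gives the eigenspace spanned by (-10, 5).
With v₁ = -10, v = (-10, 5), so v₂ = 5.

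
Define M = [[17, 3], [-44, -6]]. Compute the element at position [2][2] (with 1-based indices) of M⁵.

-48036

Characteristic polynomial: μ^2 - 11μ + 30 = (μ - 6)(μ - 5), so the eigenvalues are 5, 6.
μ=6: eigenvector (3, -11).
μ=5: eigenvector (1, -4).
P = [[3, 1], [-11, -4]], D = diag(6, 5), P⁻¹ = [[4, 1], [-11, -3]].
M⁵ = P·diag(7776, 3125)·P⁻¹ = [[58937, 13953], [-204644, -48036]].
The requested entry is -48036.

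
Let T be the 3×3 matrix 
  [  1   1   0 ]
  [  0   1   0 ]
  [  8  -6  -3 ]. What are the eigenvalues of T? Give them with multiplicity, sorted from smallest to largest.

Characteristic polynomial: p(r) = r^3 + r^2 - 5r + 3 = (r - 1)^2(r + 3).
Roots (with multiplicity): -3, 1, 1.

-3, 1, 1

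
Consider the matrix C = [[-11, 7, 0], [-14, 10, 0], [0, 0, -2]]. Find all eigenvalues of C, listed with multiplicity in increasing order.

-4, -2, 3

Characteristic polynomial: p(r) = r^3 + 3r^2 - 10r - 24 = (r - 3)(r + 2)(r + 4).
Roots (with multiplicity): -4, -2, 3.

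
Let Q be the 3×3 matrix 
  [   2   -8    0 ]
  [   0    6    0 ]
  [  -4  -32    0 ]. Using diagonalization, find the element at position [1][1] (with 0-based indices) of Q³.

Characteristic polynomial: s^3 - 8s^2 + 12s = s(s - 6)(s - 2), so the eigenvalues are 0, 2, 6.
s=2: eigenvector (1, 0, -2).
s=6: eigenvector (-2, 1, -4).
s=0: eigenvector (0, 0, 1).
P = [[1, -2, 0], [0, 1, 0], [-2, -4, 1]], D = diag(2, 6, 0), P⁻¹ = [[1, 2, 0], [0, 1, 0], [2, 8, 1]].
Q³ = P·diag(8, 216, 0)·P⁻¹ = [[8, -416, 0], [0, 216, 0], [-16, -896, 0]].
The requested entry is 216.

216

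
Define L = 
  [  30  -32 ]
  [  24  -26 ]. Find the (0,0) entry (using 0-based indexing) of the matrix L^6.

186432

Characteristic polynomial: λ^2 - 4λ - 12 = (λ - 6)(λ + 2), so the eigenvalues are -2, 6.
λ=-2: eigenvector (1, 1).
λ=6: eigenvector (4, 3).
P = [[1, 4], [1, 3]], D = diag(-2, 6), P⁻¹ = [[-3, 4], [1, -1]].
L⁶ = P·diag(64, 46656)·P⁻¹ = [[186432, -186368], [139776, -139712]].
The requested entry is 186432.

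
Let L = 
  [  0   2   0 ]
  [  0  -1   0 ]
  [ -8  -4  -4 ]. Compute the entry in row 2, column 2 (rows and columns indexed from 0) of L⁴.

256

Characteristic polynomial: λ^3 + 5λ^2 + 4λ = λ(λ + 1)(λ + 4), so the eigenvalues are -4, -1, 0.
λ=0: eigenvector (1, 0, -2).
λ=-1: eigenvector (-2, 1, 4).
λ=-4: eigenvector (0, 0, 1).
P = [[1, -2, 0], [0, 1, 0], [-2, 4, 1]], D = diag(0, -1, -4), P⁻¹ = [[1, 2, 0], [0, 1, 0], [2, 0, 1]].
L⁴ = P·diag(0, 1, 256)·P⁻¹ = [[0, -2, 0], [0, 1, 0], [512, 4, 256]].
The requested entry is 256.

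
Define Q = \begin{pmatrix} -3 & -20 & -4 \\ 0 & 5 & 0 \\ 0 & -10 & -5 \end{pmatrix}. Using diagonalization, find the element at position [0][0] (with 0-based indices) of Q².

9

Characteristic polynomial: r^3 + 3r^2 - 25r - 75 = (r - 5)(r + 3)(r + 5), so the eigenvalues are -5, -3, 5.
r=-3: eigenvector (1, 0, 0).
r=-5: eigenvector (2, 0, 1).
r=5: eigenvector (2, -1, 1).
P = [[1, 2, 2], [0, 0, -1], [0, 1, 1]], D = diag(-3, -5, 5), P⁻¹ = [[1, 0, -2], [0, 1, 1], [0, -1, 0]].
Q² = P·diag(9, 25, 25)·P⁻¹ = [[9, 0, 32], [0, 25, 0], [0, 0, 25]].
The requested entry is 9.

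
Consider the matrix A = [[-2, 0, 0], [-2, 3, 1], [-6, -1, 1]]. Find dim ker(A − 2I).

1

A − 2I = [[-4, 0, 0], [-2, 1, 1], [-6, -1, -1]].
This matrix has rank 2, so its null space has dimension 3 − 2 = 1.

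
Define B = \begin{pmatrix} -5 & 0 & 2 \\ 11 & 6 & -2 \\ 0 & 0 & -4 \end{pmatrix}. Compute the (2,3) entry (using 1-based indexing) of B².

18

Characteristic polynomial: λ^3 + 3λ^2 - 34λ - 120 = (λ - 6)(λ + 4)(λ + 5), so the eigenvalues are -5, -4, 6.
λ=6: eigenvector (0, 1, 0).
λ=-5: eigenvector (1, -1, 0).
λ=-4: eigenvector (2, -2, 1).
P = [[0, 1, 2], [1, -1, -2], [0, 0, 1]], D = diag(6, -5, -4), P⁻¹ = [[1, 1, 0], [1, 0, -2], [0, 0, 1]].
B² = P·diag(36, 25, 16)·P⁻¹ = [[25, 0, -18], [11, 36, 18], [0, 0, 16]].
The requested entry is 18.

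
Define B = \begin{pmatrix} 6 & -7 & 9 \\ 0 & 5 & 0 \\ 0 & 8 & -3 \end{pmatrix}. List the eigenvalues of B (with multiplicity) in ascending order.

-3, 5, 6

Characteristic polynomial: p(s) = s^3 - 8s^2 - 3s + 90 = (s - 6)(s - 5)(s + 3).
Roots (with multiplicity): -3, 5, 6.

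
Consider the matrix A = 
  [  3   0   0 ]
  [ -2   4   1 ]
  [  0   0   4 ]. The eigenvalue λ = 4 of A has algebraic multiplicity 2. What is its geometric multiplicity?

1

A − 4I = [[-1, 0, 0], [-2, 0, 1], [0, 0, 0]].
This matrix has rank 2, so its null space has dimension 3 − 2 = 1.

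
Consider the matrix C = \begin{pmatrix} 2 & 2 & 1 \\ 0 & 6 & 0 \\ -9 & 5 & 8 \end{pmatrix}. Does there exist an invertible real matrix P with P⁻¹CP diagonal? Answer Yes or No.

No

Characteristic polynomial: p(t) = t^3 - 16t^2 + 85t - 150 = (t - 6)(t - 5)^2.
t = 5 has algebraic multiplicity 2; rank(C − 5I) = 2, so geometric multiplicity = 1.
Geometric multiplicity < algebraic multiplicity, so C is not diagonalizable.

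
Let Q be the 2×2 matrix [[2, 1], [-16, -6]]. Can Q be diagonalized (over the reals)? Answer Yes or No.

Characteristic polynomial: p(μ) = μ^2 + 4μ + 4 = (μ + 2)^2.
μ = -2 has algebraic multiplicity 2; rank(Q + 2I) = 1, so geometric multiplicity = 1.
Geometric multiplicity < algebraic multiplicity, so Q is not diagonalizable.

No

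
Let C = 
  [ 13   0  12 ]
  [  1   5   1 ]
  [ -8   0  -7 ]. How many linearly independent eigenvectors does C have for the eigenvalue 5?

C − 5I = [[8, 0, 12], [1, 0, 1], [-8, 0, -12]].
This matrix has rank 2, so its null space has dimension 3 − 2 = 1.

1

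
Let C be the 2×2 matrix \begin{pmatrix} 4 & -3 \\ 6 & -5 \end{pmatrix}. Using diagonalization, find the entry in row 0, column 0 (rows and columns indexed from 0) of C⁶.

Characteristic polynomial: μ^2 + μ - 2 = (μ - 1)(μ + 2), so the eigenvalues are -2, 1.
μ=-2: eigenvector (-1, -2).
μ=1: eigenvector (1, 1).
P = [[-1, 1], [-2, 1]], D = diag(-2, 1), P⁻¹ = [[1, -1], [2, -1]].
C⁶ = P·diag(64, 1)·P⁻¹ = [[-62, 63], [-126, 127]].
The requested entry is -62.

-62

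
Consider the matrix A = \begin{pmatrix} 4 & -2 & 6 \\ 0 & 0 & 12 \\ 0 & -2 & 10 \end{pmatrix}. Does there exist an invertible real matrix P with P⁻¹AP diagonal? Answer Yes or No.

Characteristic polynomial: p(s) = s^3 - 14s^2 + 64s - 96 = (s - 6)(s - 4)^2.
s = 4 has algebraic multiplicity 2; rank(A − 4I) = 1, so geometric multiplicity = 2.
Every eigenvalue has geometric = algebraic multiplicity, so A is diagonalizable.

Yes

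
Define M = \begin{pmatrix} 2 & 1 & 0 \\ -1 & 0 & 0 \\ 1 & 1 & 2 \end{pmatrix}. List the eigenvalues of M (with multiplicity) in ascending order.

1, 1, 2

Characteristic polynomial: p(r) = r^3 - 4r^2 + 5r - 2 = (r - 2)(r - 1)^2.
Roots (with multiplicity): 1, 1, 2.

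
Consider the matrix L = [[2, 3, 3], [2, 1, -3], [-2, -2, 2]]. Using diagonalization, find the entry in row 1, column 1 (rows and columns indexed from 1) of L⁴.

Characteristic polynomial: λ^3 - 5λ^2 + 2λ + 8 = (λ - 4)(λ - 2)(λ + 1), so the eigenvalues are -1, 2, 4.
λ=2: eigenvector (1, -1, 1).
λ=-1: eigenvector (-1, 1, 0).
λ=4: eigenvector (0, -1, 1).
P = [[1, -1, 0], [-1, 1, -1], [1, 0, 1]], D = diag(2, -1, 4), P⁻¹ = [[1, 1, 1], [0, 1, 1], [-1, -1, 0]].
L⁴ = P·diag(16, 1, 256)·P⁻¹ = [[16, 15, 15], [240, 241, -15], [-240, -240, 16]].
The requested entry is 16.

16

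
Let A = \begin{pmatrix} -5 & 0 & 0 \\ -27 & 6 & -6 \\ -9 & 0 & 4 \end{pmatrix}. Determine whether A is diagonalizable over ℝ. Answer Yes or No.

Characteristic polynomial: p(λ) = λ^3 - 5λ^2 - 26λ + 120 = (λ - 6)(λ - 4)(λ + 5).
All 3 eigenvalues are distinct, so A is diagonalizable.

Yes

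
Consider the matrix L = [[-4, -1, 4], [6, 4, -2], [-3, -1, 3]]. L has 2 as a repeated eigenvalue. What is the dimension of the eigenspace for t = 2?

1

L − 2I = [[-6, -1, 4], [6, 2, -2], [-3, -1, 1]].
This matrix has rank 2, so its null space has dimension 3 − 2 = 1.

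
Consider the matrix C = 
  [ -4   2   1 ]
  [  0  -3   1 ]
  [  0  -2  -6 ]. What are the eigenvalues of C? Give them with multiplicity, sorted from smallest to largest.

Characteristic polynomial: p(μ) = μ^3 + 13μ^2 + 56μ + 80 = (μ + 4)^2(μ + 5).
Roots (with multiplicity): -5, -4, -4.

-5, -4, -4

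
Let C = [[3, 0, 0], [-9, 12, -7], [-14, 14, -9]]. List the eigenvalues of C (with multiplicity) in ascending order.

-2, 3, 5

Characteristic polynomial: p(μ) = μ^3 - 6μ^2 - μ + 30 = (μ - 5)(μ - 3)(μ + 2).
Roots (with multiplicity): -2, 3, 5.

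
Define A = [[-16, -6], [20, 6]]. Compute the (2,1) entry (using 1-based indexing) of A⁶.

-425600

Characteristic polynomial: s^2 + 10s + 24 = (s + 4)(s + 6), so the eigenvalues are -6, -4.
s=-4: eigenvector (1, -2).
s=-6: eigenvector (3, -5).
P = [[1, 3], [-2, -5]], D = diag(-4, -6), P⁻¹ = [[-5, -3], [2, 1]].
A⁶ = P·diag(4096, 46656)·P⁻¹ = [[259456, 127680], [-425600, -208704]].
The requested entry is -425600.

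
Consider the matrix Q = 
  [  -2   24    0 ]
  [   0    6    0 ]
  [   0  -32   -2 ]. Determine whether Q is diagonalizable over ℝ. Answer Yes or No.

Characteristic polynomial: p(λ) = λ^3 - 2λ^2 - 20λ - 24 = (λ - 6)(λ + 2)^2.
λ = -2 has algebraic multiplicity 2; rank(Q + 2I) = 1, so geometric multiplicity = 2.
Every eigenvalue has geometric = algebraic multiplicity, so Q is diagonalizable.

Yes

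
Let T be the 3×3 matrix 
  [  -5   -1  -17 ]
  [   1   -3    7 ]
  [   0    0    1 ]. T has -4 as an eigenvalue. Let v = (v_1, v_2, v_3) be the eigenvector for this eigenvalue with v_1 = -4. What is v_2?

4

T + 4I = [[-1, -1, -17], [1, 1, 7], [0, 0, 5]].
Solving (T + 4I)v = 0 gives the eigenspace spanned by (-4, 4, 0).
With v_1 = -4, v = (-4, 4, 0), so v_2 = 4.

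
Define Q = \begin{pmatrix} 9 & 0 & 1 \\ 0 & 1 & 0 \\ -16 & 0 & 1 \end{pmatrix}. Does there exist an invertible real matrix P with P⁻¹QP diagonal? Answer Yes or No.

Characteristic polynomial: p(μ) = μ^3 - 11μ^2 + 35μ - 25 = (μ - 5)^2(μ - 1).
μ = 5 has algebraic multiplicity 2; rank(Q − 5I) = 2, so geometric multiplicity = 1.
Geometric multiplicity < algebraic multiplicity, so Q is not diagonalizable.

No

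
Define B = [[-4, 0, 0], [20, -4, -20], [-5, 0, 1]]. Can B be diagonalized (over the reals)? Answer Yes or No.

Yes

Characteristic polynomial: p(μ) = μ^3 + 7μ^2 + 8μ - 16 = (μ - 1)(μ + 4)^2.
μ = -4 has algebraic multiplicity 2; rank(B + 4I) = 1, so geometric multiplicity = 2.
Every eigenvalue has geometric = algebraic multiplicity, so B is diagonalizable.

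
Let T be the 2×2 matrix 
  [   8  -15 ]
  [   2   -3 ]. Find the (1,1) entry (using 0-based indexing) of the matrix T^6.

Characteristic polynomial: r^2 - 5r + 6 = (r - 3)(r - 2), so the eigenvalues are 2, 3.
r=2: eigenvector (-5, -2).
r=3: eigenvector (3, 1).
P = [[-5, 3], [-2, 1]], D = diag(2, 3), P⁻¹ = [[1, -3], [2, -5]].
T⁶ = P·diag(64, 729)·P⁻¹ = [[4054, -9975], [1330, -3261]].
The requested entry is -3261.

-3261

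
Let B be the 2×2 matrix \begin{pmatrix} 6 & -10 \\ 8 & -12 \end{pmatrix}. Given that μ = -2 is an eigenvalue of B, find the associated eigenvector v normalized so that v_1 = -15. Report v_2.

-12

B + 2I = [[8, -10], [8, -10]].
Solving (B + 2I)v = 0 gives the eigenspace spanned by (-15, -12).
With v_1 = -15, v = (-15, -12), so v_2 = -12.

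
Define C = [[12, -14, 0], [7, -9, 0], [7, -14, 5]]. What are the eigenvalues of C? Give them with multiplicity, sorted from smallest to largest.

Characteristic polynomial: p(t) = t^3 - 8t^2 + 5t + 50 = (t - 5)^2(t + 2).
Roots (with multiplicity): -2, 5, 5.

-2, 5, 5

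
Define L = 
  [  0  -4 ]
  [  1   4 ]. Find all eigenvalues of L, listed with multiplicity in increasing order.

2, 2

Characteristic polynomial: p(λ) = λ^2 - 4λ + 4 = (λ - 2)^2.
Roots (with multiplicity): 2, 2.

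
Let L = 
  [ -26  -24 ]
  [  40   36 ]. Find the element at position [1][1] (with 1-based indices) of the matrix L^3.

-2216

Characteristic polynomial: r^2 - 10r + 24 = (r - 6)(r - 4), so the eigenvalues are 4, 6.
r=6: eigenvector (-3, 4).
r=4: eigenvector (4, -5).
P = [[-3, 4], [4, -5]], D = diag(6, 4), P⁻¹ = [[5, 4], [4, 3]].
L³ = P·diag(216, 64)·P⁻¹ = [[-2216, -1824], [3040, 2496]].
The requested entry is -2216.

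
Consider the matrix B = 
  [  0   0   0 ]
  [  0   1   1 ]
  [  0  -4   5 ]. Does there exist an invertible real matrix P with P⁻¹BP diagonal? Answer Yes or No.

No

Characteristic polynomial: p(s) = s^3 - 6s^2 + 9s = s(s - 3)^2.
s = 3 has algebraic multiplicity 2; rank(B − 3I) = 2, so geometric multiplicity = 1.
Geometric multiplicity < algebraic multiplicity, so B is not diagonalizable.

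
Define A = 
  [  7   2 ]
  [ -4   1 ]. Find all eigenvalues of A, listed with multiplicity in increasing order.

3, 5

Characteristic polynomial: p(r) = r^2 - 8r + 15 = (r - 5)(r - 3).
Roots (with multiplicity): 3, 5.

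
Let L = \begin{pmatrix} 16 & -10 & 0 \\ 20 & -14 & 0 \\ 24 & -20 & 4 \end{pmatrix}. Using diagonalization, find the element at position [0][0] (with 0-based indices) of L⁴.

Characteristic polynomial: r^3 - 6r^2 - 16r + 96 = (r - 6)(r - 4)(r + 4), so the eigenvalues are -4, 4, 6.
r=6: eigenvector (1, 1, 2).
r=-4: eigenvector (1, 2, 2).
r=4: eigenvector (0, 0, 1).
P = [[1, 1, 0], [1, 2, 0], [2, 2, 1]], D = diag(6, -4, 4), P⁻¹ = [[2, -1, 0], [-1, 1, 0], [-2, 0, 1]].
L⁴ = P·diag(1296, 256, 256)·P⁻¹ = [[2336, -1040, 0], [2080, -784, 0], [4160, -2080, 256]].
The requested entry is 2336.

2336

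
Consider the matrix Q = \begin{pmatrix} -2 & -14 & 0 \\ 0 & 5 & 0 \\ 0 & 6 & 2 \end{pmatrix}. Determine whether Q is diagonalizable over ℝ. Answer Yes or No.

Yes

Characteristic polynomial: p(r) = r^3 - 5r^2 - 4r + 20 = (r - 5)(r - 2)(r + 2).
All 3 eigenvalues are distinct, so Q is diagonalizable.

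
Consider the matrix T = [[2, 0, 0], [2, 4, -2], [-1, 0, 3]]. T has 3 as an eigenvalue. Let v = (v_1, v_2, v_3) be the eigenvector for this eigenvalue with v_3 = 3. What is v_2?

6

T − 3I = [[-1, 0, 0], [2, 1, -2], [-1, 0, 0]].
Solving (T − 3I)v = 0 gives the eigenspace spanned by (0, 6, 3).
With v_3 = 3, v = (0, 6, 3), so v_2 = 6.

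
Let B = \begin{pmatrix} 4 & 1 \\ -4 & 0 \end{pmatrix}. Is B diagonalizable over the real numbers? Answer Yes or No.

No

Characteristic polynomial: p(μ) = μ^2 - 4μ + 4 = (μ - 2)^2.
μ = 2 has algebraic multiplicity 2; rank(B − 2I) = 1, so geometric multiplicity = 1.
Geometric multiplicity < algebraic multiplicity, so B is not diagonalizable.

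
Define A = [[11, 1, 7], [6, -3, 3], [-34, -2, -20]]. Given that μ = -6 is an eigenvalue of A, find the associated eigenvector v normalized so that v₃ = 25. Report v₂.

A + 6I = [[17, 1, 7], [6, 3, 3], [-34, -2, -14]].
Solving (A + 6I)v = 0 gives the eigenspace spanned by (-10, -5, 25).
With v₃ = 25, v = (-10, -5, 25), so v₂ = -5.

-5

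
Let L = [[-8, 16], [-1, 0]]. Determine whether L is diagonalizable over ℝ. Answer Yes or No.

Characteristic polynomial: p(r) = r^2 + 8r + 16 = (r + 4)^2.
r = -4 has algebraic multiplicity 2; rank(L + 4I) = 1, so geometric multiplicity = 1.
Geometric multiplicity < algebraic multiplicity, so L is not diagonalizable.

No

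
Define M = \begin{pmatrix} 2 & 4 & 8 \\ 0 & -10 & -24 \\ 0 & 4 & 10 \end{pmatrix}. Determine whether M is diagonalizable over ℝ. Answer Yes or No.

Yes

Characteristic polynomial: p(t) = t^3 - 2t^2 - 4t + 8 = (t - 2)^2(t + 2).
t = 2 has algebraic multiplicity 2; rank(M − 2I) = 1, so geometric multiplicity = 2.
Every eigenvalue has geometric = algebraic multiplicity, so M is diagonalizable.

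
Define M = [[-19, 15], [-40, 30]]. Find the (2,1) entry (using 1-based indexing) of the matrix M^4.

-26840

Characteristic polynomial: λ^2 - 11λ + 30 = (λ - 6)(λ - 5), so the eigenvalues are 5, 6.
λ=6: eigenvector (-3, -5).
λ=5: eigenvector (-5, -8).
P = [[-3, -5], [-5, -8]], D = diag(6, 5), P⁻¹ = [[8, -5], [-5, 3]].
M⁴ = P·diag(1296, 625)·P⁻¹ = [[-15479, 10065], [-26840, 17400]].
The requested entry is -26840.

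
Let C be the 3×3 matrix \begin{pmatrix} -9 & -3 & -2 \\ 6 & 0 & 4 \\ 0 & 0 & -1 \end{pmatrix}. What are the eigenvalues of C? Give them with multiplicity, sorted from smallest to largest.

-6, -3, -1

Characteristic polynomial: p(μ) = μ^3 + 10μ^2 + 27μ + 18 = (μ + 1)(μ + 3)(μ + 6).
Roots (with multiplicity): -6, -3, -1.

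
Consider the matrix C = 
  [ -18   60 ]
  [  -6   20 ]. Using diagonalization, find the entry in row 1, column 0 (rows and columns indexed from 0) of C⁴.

-48

Characteristic polynomial: s^2 - 2s = s(s - 2), so the eigenvalues are 0, 2.
s=2: eigenvector (3, 1).
s=0: eigenvector (10, 3).
P = [[3, 10], [1, 3]], D = diag(2, 0), P⁻¹ = [[-3, 10], [1, -3]].
C⁴ = P·diag(16, 0)·P⁻¹ = [[-144, 480], [-48, 160]].
The requested entry is -48.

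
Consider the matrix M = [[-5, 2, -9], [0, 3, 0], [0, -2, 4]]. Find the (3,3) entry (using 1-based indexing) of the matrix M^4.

Characteristic polynomial: λ^3 - 2λ^2 - 23λ + 60 = (λ - 4)(λ - 3)(λ + 5), so the eigenvalues are -5, 3, 4.
λ=3: eigenvector (-2, 1, 2).
λ=-5: eigenvector (1, 0, 0).
λ=4: eigenvector (-1, 0, 1).
P = [[-2, 1, -1], [1, 0, 0], [2, 0, 1]], D = diag(3, -5, 4), P⁻¹ = [[0, 1, 0], [1, 0, 1], [0, -2, 1]].
M⁴ = P·diag(81, 625, 256)·P⁻¹ = [[625, 350, 369], [0, 81, 0], [0, -350, 256]].
The requested entry is 256.

256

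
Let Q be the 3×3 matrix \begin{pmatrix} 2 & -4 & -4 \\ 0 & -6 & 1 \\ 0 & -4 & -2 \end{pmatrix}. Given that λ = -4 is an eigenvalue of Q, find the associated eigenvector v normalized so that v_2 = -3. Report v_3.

Q + 4I = [[6, -4, -4], [0, -2, 1], [0, -4, 2]].
Solving (Q + 4I)v = 0 gives the eigenspace spanned by (-6, -3, -6).
With v_2 = -3, v = (-6, -3, -6), so v_3 = -6.

-6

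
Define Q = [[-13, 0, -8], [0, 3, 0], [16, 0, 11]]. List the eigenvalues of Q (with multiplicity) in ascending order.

-5, 3, 3

Characteristic polynomial: p(s) = s^3 - s^2 - 21s + 45 = (s - 3)^2(s + 5).
Roots (with multiplicity): -5, 3, 3.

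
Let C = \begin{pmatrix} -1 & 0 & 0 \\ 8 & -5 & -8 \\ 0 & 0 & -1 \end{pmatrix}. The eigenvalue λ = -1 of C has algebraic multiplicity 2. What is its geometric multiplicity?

C + 1I = [[0, 0, 0], [8, -4, -8], [0, 0, 0]].
This matrix has rank 1, so its null space has dimension 3 − 1 = 2.

2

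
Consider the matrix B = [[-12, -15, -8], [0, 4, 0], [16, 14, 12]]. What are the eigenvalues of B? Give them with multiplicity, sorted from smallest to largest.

-4, 4, 4

Characteristic polynomial: p(s) = s^3 - 4s^2 - 16s + 64 = (s - 4)^2(s + 4).
Roots (with multiplicity): -4, 4, 4.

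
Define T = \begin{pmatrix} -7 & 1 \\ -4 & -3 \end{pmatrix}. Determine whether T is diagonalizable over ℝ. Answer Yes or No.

Characteristic polynomial: p(r) = r^2 + 10r + 25 = (r + 5)^2.
r = -5 has algebraic multiplicity 2; rank(T + 5I) = 1, so geometric multiplicity = 1.
Geometric multiplicity < algebraic multiplicity, so T is not diagonalizable.

No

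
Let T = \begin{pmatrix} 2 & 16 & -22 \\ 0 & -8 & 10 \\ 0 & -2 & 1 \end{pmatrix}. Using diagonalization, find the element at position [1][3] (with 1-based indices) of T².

94

Characteristic polynomial: s^3 + 5s^2 - 2s - 24 = (s - 2)(s + 3)(s + 4), so the eigenvalues are -4, -3, 2.
s=2: eigenvector (1, 0, 0).
s=-4: eigenvector (-6, 5, 2).
s=-3: eigenvector (-2, 2, 1).
P = [[1, -6, -2], [0, 5, 2], [0, 2, 1]], D = diag(2, -4, -3), P⁻¹ = [[1, 2, -2], [0, 1, -2], [0, -2, 5]].
T² = P·diag(4, 16, 9)·P⁻¹ = [[4, -52, 94], [0, 44, -70], [0, 14, -19]].
The requested entry is 94.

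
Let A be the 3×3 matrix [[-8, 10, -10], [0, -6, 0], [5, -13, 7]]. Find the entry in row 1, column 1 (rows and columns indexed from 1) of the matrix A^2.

Characteristic polynomial: λ^3 + 7λ^2 - 36 = (λ - 2)(λ + 3)(λ + 6), so the eigenvalues are -6, -3, 2.
λ=-6: eigenvector (0, 1, 1).
λ=-3: eigenvector (2, 0, -1).
λ=2: eigenvector (-1, 0, 1).
P = [[0, 2, -1], [1, 0, 0], [1, -1, 1]], D = diag(-6, -3, 2), P⁻¹ = [[0, 1, 0], [1, -1, 1], [1, -2, 2]].
A² = P·diag(36, 9, 4)·P⁻¹ = [[14, -10, 10], [0, 36, 0], [-5, 37, -1]].
The requested entry is 14.

14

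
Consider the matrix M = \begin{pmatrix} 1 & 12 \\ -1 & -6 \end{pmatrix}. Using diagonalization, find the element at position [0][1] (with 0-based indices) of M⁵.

2532

Characteristic polynomial: μ^2 + 5μ + 6 = (μ + 2)(μ + 3), so the eigenvalues are -3, -2.
μ=-2: eigenvector (4, -1).
μ=-3: eigenvector (-3, 1).
P = [[4, -3], [-1, 1]], D = diag(-2, -3), P⁻¹ = [[1, 3], [1, 4]].
M⁵ = P·diag(-32, -243)·P⁻¹ = [[601, 2532], [-211, -876]].
The requested entry is 2532.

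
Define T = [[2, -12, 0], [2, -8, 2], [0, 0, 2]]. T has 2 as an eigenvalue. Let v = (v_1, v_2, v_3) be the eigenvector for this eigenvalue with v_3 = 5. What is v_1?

-5

T − 2I = [[0, -12, 0], [2, -10, 2], [0, 0, 0]].
Solving (T − 2I)v = 0 gives the eigenspace spanned by (-5, 0, 5).
With v_3 = 5, v = (-5, 0, 5), so v_1 = -5.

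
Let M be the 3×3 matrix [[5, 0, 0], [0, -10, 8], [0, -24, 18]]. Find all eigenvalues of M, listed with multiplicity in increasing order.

2, 5, 6

Characteristic polynomial: p(r) = r^3 - 13r^2 + 52r - 60 = (r - 6)(r - 5)(r - 2).
Roots (with multiplicity): 2, 5, 6.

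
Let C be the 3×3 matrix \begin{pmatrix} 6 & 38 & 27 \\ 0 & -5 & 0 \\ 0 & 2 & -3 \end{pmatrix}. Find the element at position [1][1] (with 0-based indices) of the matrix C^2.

Characteristic polynomial: λ^3 + 2λ^2 - 33λ - 90 = (λ - 6)(λ + 3)(λ + 5), so the eigenvalues are -5, -3, 6.
λ=6: eigenvector (1, 0, 0).
λ=-3: eigenvector (-3, 0, 1).
λ=-5: eigenvector (-1, 1, -1).
P = [[1, -3, -1], [0, 0, 1], [0, 1, -1]], D = diag(6, -3, -5), P⁻¹ = [[1, 4, 3], [0, 1, 1], [0, 1, 0]].
C² = P·diag(36, 9, 25)·P⁻¹ = [[36, 92, 81], [0, 25, 0], [0, -16, 9]].
The requested entry is 25.

25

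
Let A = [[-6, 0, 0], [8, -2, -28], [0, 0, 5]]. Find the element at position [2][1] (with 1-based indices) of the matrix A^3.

416

Characteristic polynomial: r^3 + 3r^2 - 28r - 60 = (r - 5)(r + 2)(r + 6), so the eigenvalues are -6, -2, 5.
r=-6: eigenvector (1, -2, 0).
r=-2: eigenvector (0, 1, 0).
r=5: eigenvector (0, -4, 1).
P = [[1, 0, 0], [-2, 1, -4], [0, 0, 1]], D = diag(-6, -2, 5), P⁻¹ = [[1, 0, 0], [2, 1, 4], [0, 0, 1]].
A³ = P·diag(-216, -8, 125)·P⁻¹ = [[-216, 0, 0], [416, -8, -532], [0, 0, 125]].
The requested entry is 416.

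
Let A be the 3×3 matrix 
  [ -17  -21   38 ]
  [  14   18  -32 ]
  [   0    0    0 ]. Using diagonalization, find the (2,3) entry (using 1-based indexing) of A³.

Characteristic polynomial: r^3 - r^2 - 12r = r(r - 4)(r + 3), so the eigenvalues are -3, 0, 4.
r=-3: eigenvector (3, -2, 0).
r=4: eigenvector (-1, 1, 0).
r=0: eigenvector (1, 1, 1).
P = [[3, -1, 1], [-2, 1, 1], [0, 0, 1]], D = diag(-3, 4, 0), P⁻¹ = [[1, 1, -2], [2, 3, -5], [0, 0, 1]].
A³ = P·diag(-27, 64, 0)·P⁻¹ = [[-209, -273, 482], [182, 246, -428], [0, 0, 0]].
The requested entry is -428.

-428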